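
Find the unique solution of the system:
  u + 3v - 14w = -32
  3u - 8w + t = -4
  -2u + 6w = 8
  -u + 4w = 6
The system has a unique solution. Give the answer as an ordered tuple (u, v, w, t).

(2, -2, 2, 6)

Form the augmented matrix and row-reduce:
  [  1  3  -14  0  |  -32 ]
  [  3  0   -8  1  |   -4 ]
  [ -2  0    6  0  |    8 ]
  [ -1  0    4  0  |    6 ]
R2 → R2 − 3·R1
  [  1   3  -14  0  |  -32 ]
  [  0  -9   34  1  |   92 ]
  [ -2   0    6  0  |    8 ]
  [ -1   0    4  0  |    6 ]
R3 → R3 + 2·R1
  [  1   3  -14  0  |  -32 ]
  [  0  -9   34  1  |   92 ]
  [  0   6  -22  0  |  -56 ]
  [ -1   0    4  0  |    6 ]
R4 → R4 + R1
  [ 1   3  -14  0  |  -32 ]
  [ 0  -9   34  1  |   92 ]
  [ 0   6  -22  0  |  -56 ]
  [ 0   3  -10  0  |  -26 ]
R2 → -1/9·R2
  [ 1  3    -14     0  |    -32 ]
  [ 0  1  -34/9  -1/9  |  -92/9 ]
  [ 0  6    -22     0  |    -56 ]
  [ 0  3    -10     0  |    -26 ]
R3 → R3 − 6·R2
  [ 1  3    -14     0  |    -32 ]
  [ 0  1  -34/9  -1/9  |  -92/9 ]
  [ 0  0    2/3   2/3  |   16/3 ]
  [ 0  3    -10     0  |    -26 ]
R4 → R4 − 3·R2
  [ 1  3    -14     0  |    -32 ]
  [ 0  1  -34/9  -1/9  |  -92/9 ]
  [ 0  0    2/3   2/3  |   16/3 ]
  [ 0  0    4/3   1/3  |   14/3 ]
R3 → 3/2·R3
  [ 1  3    -14     0  |    -32 ]
  [ 0  1  -34/9  -1/9  |  -92/9 ]
  [ 0  0      1     1  |      8 ]
  [ 0  0    4/3   1/3  |   14/3 ]
R4 → R4 − 4/3·R3
  [ 1  3    -14     0  |    -32 ]
  [ 0  1  -34/9  -1/9  |  -92/9 ]
  [ 0  0      1     1  |      8 ]
  [ 0  0      0    -1  |     -6 ]
R4 → -1·R4
  [ 1  3    -14     0  |    -32 ]
  [ 0  1  -34/9  -1/9  |  -92/9 ]
  [ 0  0      1     1  |      8 ]
  [ 0  0      0     1  |      6 ]
R3 → R3 − R4
  [ 1  3    -14     0  |    -32 ]
  [ 0  1  -34/9  -1/9  |  -92/9 ]
  [ 0  0      1     0  |      2 ]
  [ 0  0      0     1  |      6 ]
R2 → R2 + 1/9·R4
  [ 1  3    -14  0  |    -32 ]
  [ 0  1  -34/9  0  |  -86/9 ]
  [ 0  0      1  0  |      2 ]
  [ 0  0      0  1  |      6 ]
R2 → R2 + 34/9·R3
  [ 1  3  -14  0  |  -32 ]
  [ 0  1    0  0  |   -2 ]
  [ 0  0    1  0  |    2 ]
  [ 0  0    0  1  |    6 ]
R1 → R1 + 14·R3
  [ 1  3  0  0  |  -4 ]
  [ 0  1  0  0  |  -2 ]
  [ 0  0  1  0  |   2 ]
  [ 0  0  0  1  |   6 ]
R1 → R1 − 3·R2
  [ 1  0  0  0  |   2 ]
  [ 0  1  0  0  |  -2 ]
  [ 0  0  1  0  |   2 ]
  [ 0  0  0  1  |   6 ]
Reading off the last column: u = 2, v = -2, w = 2, t = 6.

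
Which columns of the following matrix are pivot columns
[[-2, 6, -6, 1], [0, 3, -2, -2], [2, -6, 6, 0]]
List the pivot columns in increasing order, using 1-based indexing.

r1 → -1/2·r1
  [ 1  -3   3  -1/2 ]
  [ 0   3  -2    -2 ]
  [ 2  -6   6     0 ]
r3 → r3 − 2·r1
  [ 1  -3   3  -1/2 ]
  [ 0   3  -2    -2 ]
  [ 0   0   0     1 ]
r2 → 1/3·r2
  [ 1  -3     3  -1/2 ]
  [ 0   1  -2/3  -2/3 ]
  [ 0   0     0     1 ]
r2 → r2 + 2/3·r3
  [ 1  -3     3  -1/2 ]
  [ 0   1  -2/3     0 ]
  [ 0   0     0     1 ]
r1 → r1 + 1/2·r3
  [ 1  -3     3  0 ]
  [ 0   1  -2/3  0 ]
  [ 0   0     0  1 ]
r1 → r1 + 3·r2
  [ 1  0     1  0 ]
  [ 0  1  -2/3  0 ]
  [ 0  0     0  1 ]
Pivot columns are the columns containing a leading 1.

1, 2, 4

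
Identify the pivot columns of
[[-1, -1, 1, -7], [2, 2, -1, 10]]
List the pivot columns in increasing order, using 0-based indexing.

0, 2

R1 ← -1·R1
  [ 1  1  -1   7 ]
  [ 2  2  -1  10 ]
R2 ← R2 − 2·R1
  [ 1  1  -1   7 ]
  [ 0  0   1  -4 ]
R1 ← R1 + R2
  [ 1  1  0   3 ]
  [ 0  0  1  -4 ]
Pivot columns are the columns containing a leading 1.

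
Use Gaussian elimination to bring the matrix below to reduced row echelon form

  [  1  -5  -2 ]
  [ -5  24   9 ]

[[1, 0, 3], [0, 1, 1]]

Add 5 times R1 to R2.
  [ 1  -5  -2 ]
  [ 0  -1  -1 ]
Multiply R2 by -1.
  [ 1  -5  -2 ]
  [ 0   1   1 ]
Add 5 times R2 to R1.
  [ 1  0  3 ]
  [ 0  1  1 ]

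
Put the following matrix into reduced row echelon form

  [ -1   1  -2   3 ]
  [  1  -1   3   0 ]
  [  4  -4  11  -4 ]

[[1, -1, 0, 0], [0, 0, 1, 0], [0, 0, 0, 1]]

R1 := -1·R1
R2 := R2 − R1
R3 := R3 − 4·R1
R3 := R3 − 3·R2
R3 := -1·R3
R2 := R2 − 3·R3
R1 := R1 + 3·R3
R1 := R1 − 2·R2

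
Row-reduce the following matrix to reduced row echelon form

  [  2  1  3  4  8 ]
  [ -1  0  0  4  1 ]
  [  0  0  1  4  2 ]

[[1, 0, 0, -4, -1], [0, 1, 0, 0, 4], [0, 0, 1, 4, 2]]

ρ1 := 1/2·ρ1
  [  1  1/2  3/2  2  4 ]
  [ -1    0    0  4  1 ]
  [  0    0    1  4  2 ]
ρ2 := ρ2 + ρ1
  [ 1  1/2  3/2  2  4 ]
  [ 0  1/2  3/2  6  5 ]
  [ 0    0    1  4  2 ]
ρ2 := 2·ρ2
  [ 1  1/2  3/2   2   4 ]
  [ 0    1    3  12  10 ]
  [ 0    0    1   4   2 ]
ρ2 := ρ2 − 3·ρ3
  [ 1  1/2  3/2  2  4 ]
  [ 0    1    0  0  4 ]
  [ 0    0    1  4  2 ]
ρ1 := ρ1 − 3/2·ρ3
  [ 1  1/2  0  -4  1 ]
  [ 0    1  0   0  4 ]
  [ 0    0  1   4  2 ]
ρ1 := ρ1 − 1/2·ρ2
  [ 1  0  0  -4  -1 ]
  [ 0  1  0   0   4 ]
  [ 0  0  1   4   2 ]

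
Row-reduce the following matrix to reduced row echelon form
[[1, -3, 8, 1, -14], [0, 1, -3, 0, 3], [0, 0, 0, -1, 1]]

r3 := -1·r3
r1 := r1 − r3
r1 := r1 + 3·r2

[[1, 0, -1, 0, -4], [0, 1, -3, 0, 3], [0, 0, 0, 1, -1]]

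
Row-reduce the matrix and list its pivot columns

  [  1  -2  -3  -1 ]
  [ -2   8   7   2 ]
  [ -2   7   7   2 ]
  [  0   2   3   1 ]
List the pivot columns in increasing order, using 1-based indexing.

R2 ← R2 + 2·R1
  [  1  -2  -3  -1 ]
  [  0   4   1   0 ]
  [ -2   7   7   2 ]
  [  0   2   3   1 ]
R3 ← R3 + 2·R1
  [ 1  -2  -3  -1 ]
  [ 0   4   1   0 ]
  [ 0   3   1   0 ]
  [ 0   2   3   1 ]
R2 ← 1/4·R2
  [ 1  -2   -3  -1 ]
  [ 0   1  1/4   0 ]
  [ 0   3    1   0 ]
  [ 0   2    3   1 ]
R3 ← R3 − 3·R2
  [ 1  -2   -3  -1 ]
  [ 0   1  1/4   0 ]
  [ 0   0  1/4   0 ]
  [ 0   2    3   1 ]
R4 ← R4 − 2·R2
  [ 1  -2   -3  -1 ]
  [ 0   1  1/4   0 ]
  [ 0   0  1/4   0 ]
  [ 0   0  5/2   1 ]
R3 ← 4·R3
  [ 1  -2   -3  -1 ]
  [ 0   1  1/4   0 ]
  [ 0   0    1   0 ]
  [ 0   0  5/2   1 ]
R4 ← R4 − 5/2·R3
  [ 1  -2   -3  -1 ]
  [ 0   1  1/4   0 ]
  [ 0   0    1   0 ]
  [ 0   0    0   1 ]
R1 ← R1 + R4
  [ 1  -2   -3  0 ]
  [ 0   1  1/4  0 ]
  [ 0   0    1  0 ]
  [ 0   0    0  1 ]
R2 ← R2 − 1/4·R3
  [ 1  -2  -3  0 ]
  [ 0   1   0  0 ]
  [ 0   0   1  0 ]
  [ 0   0   0  1 ]
R1 ← R1 + 3·R3
  [ 1  -2  0  0 ]
  [ 0   1  0  0 ]
  [ 0   0  1  0 ]
  [ 0   0  0  1 ]
R1 ← R1 + 2·R2
  [ 1  0  0  0 ]
  [ 0  1  0  0 ]
  [ 0  0  1  0 ]
  [ 0  0  0  1 ]
Pivot columns are the columns containing a leading 1.

1, 2, 3, 4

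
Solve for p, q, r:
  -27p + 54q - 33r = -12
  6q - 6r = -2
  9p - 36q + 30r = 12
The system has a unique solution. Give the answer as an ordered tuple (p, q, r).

Form the augmented matrix and row-reduce:
  [ -27   54  -33  |  -12 ]
  [   0    6   -6  |   -2 ]
  [   9  -36   30  |   12 ]
Multiply R1 by -1/27.
  [ 1   -2  11/9  |  4/9 ]
  [ 0    6    -6  |   -2 ]
  [ 9  -36    30  |   12 ]
Subtract 9 times R1 from R3.
  [ 1   -2  11/9  |  4/9 ]
  [ 0    6    -6  |   -2 ]
  [ 0  -18    19  |    8 ]
Multiply R2 by 1/6.
  [ 1   -2  11/9  |   4/9 ]
  [ 0    1    -1  |  -1/3 ]
  [ 0  -18    19  |     8 ]
Add 18 times R2 to R3.
  [ 1  -2  11/9  |   4/9 ]
  [ 0   1    -1  |  -1/3 ]
  [ 0   0     1  |     2 ]
Add R3 to R2.
  [ 1  -2  11/9  |  4/9 ]
  [ 0   1     0  |  5/3 ]
  [ 0   0     1  |    2 ]
Subtract 11/9 times R3 from R1.
  [ 1  -2  0  |   -2 ]
  [ 0   1  0  |  5/3 ]
  [ 0   0  1  |    2 ]
Add 2 times R2 to R1.
  [ 1  0  0  |  4/3 ]
  [ 0  1  0  |  5/3 ]
  [ 0  0  1  |    2 ]
Reading off the last column: p = 4/3, q = 5/3, r = 2.

(4/3, 5/3, 2)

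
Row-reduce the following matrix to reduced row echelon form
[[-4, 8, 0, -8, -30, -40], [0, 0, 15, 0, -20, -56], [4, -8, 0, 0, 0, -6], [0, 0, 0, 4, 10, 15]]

[[1, -2, 0, 0, 0, -3/2], [0, 0, 1, 0, 0, -8/5], [0, 0, 0, 1, 0, -1/4], [0, 0, 0, 0, 1, 8/5]]

Multiply r1 by -1/4.
Subtract 4 times r1 from r3.
Multiply r2 by 1/15.
Multiply r3 by -1/8.
Subtract 4 times r3 from r4.
Multiply r4 by -1/5.
Subtract 15/4 times r4 from r3.
Add 4/3 times r4 to r2.
Subtract 15/2 times r4 from r1.
Subtract 2 times r3 from r1.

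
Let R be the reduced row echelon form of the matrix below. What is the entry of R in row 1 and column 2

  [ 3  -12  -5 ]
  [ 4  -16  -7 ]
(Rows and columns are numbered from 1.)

ρ1 → 1/3·ρ1
ρ2 → ρ2 − 4·ρ1
ρ2 → -3·ρ2
ρ1 → ρ1 + 5/3·ρ2

-4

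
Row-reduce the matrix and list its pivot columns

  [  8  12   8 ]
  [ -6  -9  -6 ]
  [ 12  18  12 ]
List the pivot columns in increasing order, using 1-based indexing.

r1 ← 1/8·r1
  [  1  3/2   1 ]
  [ -6   -9  -6 ]
  [ 12   18  12 ]
r2 ← r2 + 6·r1
  [  1  3/2   1 ]
  [  0    0   0 ]
  [ 12   18  12 ]
r3 ← r3 − 12·r1
  [ 1  3/2  1 ]
  [ 0    0  0 ]
  [ 0    0  0 ]
Pivot columns are the columns containing a leading 1.

1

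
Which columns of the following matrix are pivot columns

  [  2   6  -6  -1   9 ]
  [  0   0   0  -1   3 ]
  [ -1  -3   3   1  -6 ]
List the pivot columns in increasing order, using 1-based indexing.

1, 4

ρ1 ← 1/2·ρ1
ρ3 ← ρ3 + ρ1
ρ2 ← -1·ρ2
ρ3 ← ρ3 − 1/2·ρ2
ρ1 ← ρ1 + 1/2·ρ2
Pivot columns are the columns containing a leading 1.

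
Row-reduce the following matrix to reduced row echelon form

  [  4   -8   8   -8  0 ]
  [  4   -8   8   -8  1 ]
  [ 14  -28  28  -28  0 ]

Multiply r1 by 1/4.
  [  1   -2   2   -2  0 ]
  [  4   -8   8   -8  1 ]
  [ 14  -28  28  -28  0 ]
Subtract 4 times r1 from r2.
  [  1   -2   2   -2  0 ]
  [  0    0   0    0  1 ]
  [ 14  -28  28  -28  0 ]
Subtract 14 times r1 from r3.
  [ 1  -2  2  -2  0 ]
  [ 0   0  0   0  1 ]
  [ 0   0  0   0  0 ]

[[1, -2, 2, -2, 0], [0, 0, 0, 0, 1], [0, 0, 0, 0, 0]]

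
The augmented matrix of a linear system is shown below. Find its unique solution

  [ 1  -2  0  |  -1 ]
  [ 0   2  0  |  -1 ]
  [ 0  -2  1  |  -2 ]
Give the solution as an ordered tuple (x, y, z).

r2 ← 1/2·r2
  [ 1  -2  0  |    -1 ]
  [ 0   1  0  |  -1/2 ]
  [ 0  -2  1  |    -2 ]
r3 ← r3 + 2·r2
  [ 1  -2  0  |    -1 ]
  [ 0   1  0  |  -1/2 ]
  [ 0   0  1  |    -3 ]
r1 ← r1 + 2·r2
  [ 1  0  0  |    -2 ]
  [ 0  1  0  |  -1/2 ]
  [ 0  0  1  |    -3 ]
Reading off the last column: x = -2, y = -1/2, z = -3.

(-2, -1/2, -3)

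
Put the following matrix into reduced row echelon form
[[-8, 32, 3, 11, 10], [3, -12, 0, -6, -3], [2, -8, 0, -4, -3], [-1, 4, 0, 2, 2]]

[[1, -4, 0, -2, 0], [0, 0, 1, -5/3, 0], [0, 0, 0, 0, 1], [0, 0, 0, 0, 0]]

r1 → -1/8·r1
  [  1   -4  -3/8  -11/8  -5/4 ]
  [  3  -12     0     -6    -3 ]
  [  2   -8     0     -4    -3 ]
  [ -1    4     0      2     2 ]
r2 → r2 − 3·r1
  [  1  -4  -3/8  -11/8  -5/4 ]
  [  0   0   9/8  -15/8   3/4 ]
  [  2  -8     0     -4    -3 ]
  [ -1   4     0      2     2 ]
r3 → r3 − 2·r1
  [  1  -4  -3/8  -11/8  -5/4 ]
  [  0   0   9/8  -15/8   3/4 ]
  [  0   0   3/4   -5/4  -1/2 ]
  [ -1   4     0      2     2 ]
r4 → r4 + r1
  [ 1  -4  -3/8  -11/8  -5/4 ]
  [ 0   0   9/8  -15/8   3/4 ]
  [ 0   0   3/4   -5/4  -1/2 ]
  [ 0   0  -3/8    5/8   3/4 ]
r2 → 8/9·r2
  [ 1  -4  -3/8  -11/8  -5/4 ]
  [ 0   0     1   -5/3   2/3 ]
  [ 0   0   3/4   -5/4  -1/2 ]
  [ 0   0  -3/8    5/8   3/4 ]
r3 → r3 − 3/4·r2
  [ 1  -4  -3/8  -11/8  -5/4 ]
  [ 0   0     1   -5/3   2/3 ]
  [ 0   0     0      0    -1 ]
  [ 0   0  -3/8    5/8   3/4 ]
r4 → r4 + 3/8·r2
  [ 1  -4  -3/8  -11/8  -5/4 ]
  [ 0   0     1   -5/3   2/3 ]
  [ 0   0     0      0    -1 ]
  [ 0   0     0      0     1 ]
r3 → -1·r3
  [ 1  -4  -3/8  -11/8  -5/4 ]
  [ 0   0     1   -5/3   2/3 ]
  [ 0   0     0      0     1 ]
  [ 0   0     0      0     1 ]
r4 → r4 − r3
  [ 1  -4  -3/8  -11/8  -5/4 ]
  [ 0   0     1   -5/3   2/3 ]
  [ 0   0     0      0     1 ]
  [ 0   0     0      0     0 ]
r2 → r2 − 2/3·r3
  [ 1  -4  -3/8  -11/8  -5/4 ]
  [ 0   0     1   -5/3     0 ]
  [ 0   0     0      0     1 ]
  [ 0   0     0      0     0 ]
r1 → r1 + 5/4·r3
  [ 1  -4  -3/8  -11/8  0 ]
  [ 0   0     1   -5/3  0 ]
  [ 0   0     0      0  1 ]
  [ 0   0     0      0  0 ]
r1 → r1 + 3/8·r2
  [ 1  -4  0    -2  0 ]
  [ 0   0  1  -5/3  0 ]
  [ 0   0  0     0  1 ]
  [ 0   0  0     0  0 ]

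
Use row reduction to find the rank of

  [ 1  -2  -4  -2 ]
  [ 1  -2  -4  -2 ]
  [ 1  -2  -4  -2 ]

R2 ← R2 − R1
  [ 1  -2  -4  -2 ]
  [ 0   0   0   0 ]
  [ 1  -2  -4  -2 ]
R3 ← R3 − R1
  [ 1  -2  -4  -2 ]
  [ 0   0   0   0 ]
  [ 0   0   0   0 ]
The reduced form has 1 nonzero row.

rank = 1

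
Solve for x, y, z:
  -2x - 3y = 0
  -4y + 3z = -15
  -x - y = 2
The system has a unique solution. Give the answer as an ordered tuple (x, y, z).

Form the augmented matrix and row-reduce:
  [ -2  -3  0  |    0 ]
  [  0  -4  3  |  -15 ]
  [ -1  -1  0  |    2 ]
r1 := -1/2·r1
  [  1  3/2  0  |    0 ]
  [  0   -4  3  |  -15 ]
  [ -1   -1  0  |    2 ]
r3 := r3 + r1
  [ 1  3/2  0  |    0 ]
  [ 0   -4  3  |  -15 ]
  [ 0  1/2  0  |    2 ]
r2 := -1/4·r2
  [ 1  3/2     0  |     0 ]
  [ 0    1  -3/4  |  15/4 ]
  [ 0  1/2     0  |     2 ]
r3 := r3 − 1/2·r2
  [ 1  3/2     0  |     0 ]
  [ 0    1  -3/4  |  15/4 ]
  [ 0    0   3/8  |   1/8 ]
r3 := 8/3·r3
  [ 1  3/2     0  |     0 ]
  [ 0    1  -3/4  |  15/4 ]
  [ 0    0     1  |   1/3 ]
r2 := r2 + 3/4·r3
  [ 1  3/2  0  |    0 ]
  [ 0    1  0  |    4 ]
  [ 0    0  1  |  1/3 ]
r1 := r1 − 3/2·r2
  [ 1  0  0  |   -6 ]
  [ 0  1  0  |    4 ]
  [ 0  0  1  |  1/3 ]
Reading off the last column: x = -6, y = 4, z = 1/3.

(-6, 4, 1/3)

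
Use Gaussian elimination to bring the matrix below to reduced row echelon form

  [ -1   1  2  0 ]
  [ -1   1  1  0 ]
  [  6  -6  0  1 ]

ρ1 ← -1·ρ1
  [  1  -1  -2  0 ]
  [ -1   1   1  0 ]
  [  6  -6   0  1 ]
ρ2 ← ρ2 + ρ1
  [ 1  -1  -2  0 ]
  [ 0   0  -1  0 ]
  [ 6  -6   0  1 ]
ρ3 ← ρ3 − 6·ρ1
  [ 1  -1  -2  0 ]
  [ 0   0  -1  0 ]
  [ 0   0  12  1 ]
ρ2 ← -1·ρ2
  [ 1  -1  -2  0 ]
  [ 0   0   1  0 ]
  [ 0   0  12  1 ]
ρ3 ← ρ3 − 12·ρ2
  [ 1  -1  -2  0 ]
  [ 0   0   1  0 ]
  [ 0   0   0  1 ]
ρ1 ← ρ1 + 2·ρ2
  [ 1  -1  0  0 ]
  [ 0   0  1  0 ]
  [ 0   0  0  1 ]

[[1, -1, 0, 0], [0, 0, 1, 0], [0, 0, 0, 1]]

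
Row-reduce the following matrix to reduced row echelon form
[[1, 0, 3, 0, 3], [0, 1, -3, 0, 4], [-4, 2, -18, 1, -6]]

R3 → R3 + 4·R1
  [ 1  0   3  0  3 ]
  [ 0  1  -3  0  4 ]
  [ 0  2  -6  1  6 ]
R3 → R3 − 2·R2
  [ 1  0   3  0   3 ]
  [ 0  1  -3  0   4 ]
  [ 0  0   0  1  -2 ]

[[1, 0, 3, 0, 3], [0, 1, -3, 0, 4], [0, 0, 0, 1, -2]]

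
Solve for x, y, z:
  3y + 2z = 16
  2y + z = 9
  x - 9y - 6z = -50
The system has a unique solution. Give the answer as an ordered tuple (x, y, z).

(-2, 2, 5)

Form the augmented matrix and row-reduce:
  [ 0   3   2  |   16 ]
  [ 0   2   1  |    9 ]
  [ 1  -9  -6  |  -50 ]
R1 <-> R3
  [ 1  -9  -6  |  -50 ]
  [ 0   2   1  |    9 ]
  [ 0   3   2  |   16 ]
R2 ← 1/2·R2
  [ 1  -9   -6  |  -50 ]
  [ 0   1  1/2  |  9/2 ]
  [ 0   3    2  |   16 ]
R3 ← R3 − 3·R2
  [ 1  -9   -6  |  -50 ]
  [ 0   1  1/2  |  9/2 ]
  [ 0   0  1/2  |  5/2 ]
R3 ← 2·R3
  [ 1  -9   -6  |  -50 ]
  [ 0   1  1/2  |  9/2 ]
  [ 0   0    1  |    5 ]
R2 ← R2 − 1/2·R3
  [ 1  -9  -6  |  -50 ]
  [ 0   1   0  |    2 ]
  [ 0   0   1  |    5 ]
R1 ← R1 + 6·R3
  [ 1  -9  0  |  -20 ]
  [ 0   1  0  |    2 ]
  [ 0   0  1  |    5 ]
R1 ← R1 + 9·R2
  [ 1  0  0  |  -2 ]
  [ 0  1  0  |   2 ]
  [ 0  0  1  |   5 ]
Reading off the last column: x = -2, y = 2, z = 5.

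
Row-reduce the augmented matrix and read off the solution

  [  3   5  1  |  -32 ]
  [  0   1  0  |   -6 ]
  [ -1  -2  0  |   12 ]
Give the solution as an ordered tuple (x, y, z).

(0, -6, -2)

Multiply ρ1 by 1/3.
Add ρ1 to ρ3.
Add 1/3 times ρ2 to ρ3.
Multiply ρ3 by 3.
Subtract 1/3 times ρ3 from ρ1.
Subtract 5/3 times ρ2 from ρ1.
Reading off the last column: x = 0, y = -6, z = -2.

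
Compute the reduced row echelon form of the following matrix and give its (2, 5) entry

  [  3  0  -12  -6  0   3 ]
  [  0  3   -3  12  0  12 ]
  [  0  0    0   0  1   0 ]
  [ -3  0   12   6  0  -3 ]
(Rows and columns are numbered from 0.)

0

r1 → 1/3·r1
  [  1  0  -4  -2  0   1 ]
  [  0  3  -3  12  0  12 ]
  [  0  0   0   0  1   0 ]
  [ -3  0  12   6  0  -3 ]
r4 → r4 + 3·r1
  [ 1  0  -4  -2  0   1 ]
  [ 0  3  -3  12  0  12 ]
  [ 0  0   0   0  1   0 ]
  [ 0  0   0   0  0   0 ]
r2 → 1/3·r2
  [ 1  0  -4  -2  0  1 ]
  [ 0  1  -1   4  0  4 ]
  [ 0  0   0   0  1  0 ]
  [ 0  0   0   0  0  0 ]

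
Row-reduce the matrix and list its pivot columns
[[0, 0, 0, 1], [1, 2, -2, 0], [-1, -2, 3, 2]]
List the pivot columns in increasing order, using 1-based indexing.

1, 3, 4

r1 <-> r2
  [  1   2  -2  0 ]
  [  0   0   0  1 ]
  [ -1  -2   3  2 ]
r3 → r3 + r1
  [ 1  2  -2  0 ]
  [ 0  0   0  1 ]
  [ 0  0   1  2 ]
r2 <-> r3
  [ 1  2  -2  0 ]
  [ 0  0   1  2 ]
  [ 0  0   0  1 ]
r2 → r2 − 2·r3
  [ 1  2  -2  0 ]
  [ 0  0   1  0 ]
  [ 0  0   0  1 ]
r1 → r1 + 2·r2
  [ 1  2  0  0 ]
  [ 0  0  1  0 ]
  [ 0  0  0  1 ]
Pivot columns are the columns containing a leading 1.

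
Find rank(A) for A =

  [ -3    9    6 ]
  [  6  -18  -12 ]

rank = 1

Multiply R1 by -1/3.
Subtract 6 times R1 from R2.
The reduced form has 1 nonzero row.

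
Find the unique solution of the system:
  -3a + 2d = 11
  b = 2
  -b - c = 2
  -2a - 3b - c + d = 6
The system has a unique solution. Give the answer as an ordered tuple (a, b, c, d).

(-5, 2, -4, -2)

Form the augmented matrix and row-reduce:
  [ -3   0   0  2  |  11 ]
  [  0   1   0  0  |   2 ]
  [  0  -1  -1  0  |   2 ]
  [ -2  -3  -1  1  |   6 ]
r1 := -1/3·r1
  [  1   0   0  -2/3  |  -11/3 ]
  [  0   1   0     0  |      2 ]
  [  0  -1  -1     0  |      2 ]
  [ -2  -3  -1     1  |      6 ]
r4 := r4 + 2·r1
  [ 1   0   0  -2/3  |  -11/3 ]
  [ 0   1   0     0  |      2 ]
  [ 0  -1  -1     0  |      2 ]
  [ 0  -3  -1  -1/3  |   -4/3 ]
r3 := r3 + r2
  [ 1   0   0  -2/3  |  -11/3 ]
  [ 0   1   0     0  |      2 ]
  [ 0   0  -1     0  |      4 ]
  [ 0  -3  -1  -1/3  |   -4/3 ]
r4 := r4 + 3·r2
  [ 1  0   0  -2/3  |  -11/3 ]
  [ 0  1   0     0  |      2 ]
  [ 0  0  -1     0  |      4 ]
  [ 0  0  -1  -1/3  |   14/3 ]
r3 := -1·r3
  [ 1  0   0  -2/3  |  -11/3 ]
  [ 0  1   0     0  |      2 ]
  [ 0  0   1     0  |     -4 ]
  [ 0  0  -1  -1/3  |   14/3 ]
r4 := r4 + r3
  [ 1  0  0  -2/3  |  -11/3 ]
  [ 0  1  0     0  |      2 ]
  [ 0  0  1     0  |     -4 ]
  [ 0  0  0  -1/3  |    2/3 ]
r4 := -3·r4
  [ 1  0  0  -2/3  |  -11/3 ]
  [ 0  1  0     0  |      2 ]
  [ 0  0  1     0  |     -4 ]
  [ 0  0  0     1  |     -2 ]
r1 := r1 + 2/3·r4
  [ 1  0  0  0  |  -5 ]
  [ 0  1  0  0  |   2 ]
  [ 0  0  1  0  |  -4 ]
  [ 0  0  0  1  |  -2 ]
Reading off the last column: a = -5, b = 2, c = -4, d = -2.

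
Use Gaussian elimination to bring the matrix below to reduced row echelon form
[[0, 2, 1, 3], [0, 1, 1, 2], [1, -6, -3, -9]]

[[1, 0, 0, 0], [0, 1, 0, 1], [0, 0, 1, 1]]

R1 <=> R3
R3 -> R3 − 2·R2
R3 -> -1·R3
R2 -> R2 − R3
R1 -> R1 + 3·R3
R1 -> R1 + 6·R2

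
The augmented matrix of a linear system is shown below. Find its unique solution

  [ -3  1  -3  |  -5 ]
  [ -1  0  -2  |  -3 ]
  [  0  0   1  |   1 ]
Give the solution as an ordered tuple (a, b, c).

(1, 1, 1)

r1 := -1/3·r1
  [  1  -1/3   1  |  5/3 ]
  [ -1     0  -2  |   -3 ]
  [  0     0   1  |    1 ]
r2 := r2 + r1
  [ 1  -1/3   1  |   5/3 ]
  [ 0  -1/3  -1  |  -4/3 ]
  [ 0     0   1  |     1 ]
r2 := -3·r2
  [ 1  -1/3  1  |  5/3 ]
  [ 0     1  3  |    4 ]
  [ 0     0  1  |    1 ]
r2 := r2 − 3·r3
  [ 1  -1/3  1  |  5/3 ]
  [ 0     1  0  |    1 ]
  [ 0     0  1  |    1 ]
r1 := r1 − r3
  [ 1  -1/3  0  |  2/3 ]
  [ 0     1  0  |    1 ]
  [ 0     0  1  |    1 ]
r1 := r1 + 1/3·r2
  [ 1  0  0  |  1 ]
  [ 0  1  0  |  1 ]
  [ 0  0  1  |  1 ]
Reading off the last column: a = 1, b = 1, c = 1.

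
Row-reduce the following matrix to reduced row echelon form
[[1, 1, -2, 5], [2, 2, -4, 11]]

r2 → r2 − 2·r1
  [ 1  1  -2  5 ]
  [ 0  0   0  1 ]
r1 → r1 − 5·r2
  [ 1  1  -2  0 ]
  [ 0  0   0  1 ]

[[1, 1, -2, 0], [0, 0, 0, 1]]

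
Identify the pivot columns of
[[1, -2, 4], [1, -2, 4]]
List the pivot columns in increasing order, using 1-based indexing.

1

Subtract R1 from R2.
  [ 1  -2  4 ]
  [ 0   0  0 ]
Pivot columns are the columns containing a leading 1.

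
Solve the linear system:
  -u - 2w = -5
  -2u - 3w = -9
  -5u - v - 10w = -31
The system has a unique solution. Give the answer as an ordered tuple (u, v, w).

Form the augmented matrix and row-reduce:
  [ -1   0   -2  |   -5 ]
  [ -2   0   -3  |   -9 ]
  [ -5  -1  -10  |  -31 ]
Multiply R1 by -1.
Add 2 times R1 to R2.
Add 5 times R1 to R3.
Swap R2 and R3.
Multiply R2 by -1.
Subtract 2 times R3 from R1.
Reading off the last column: u = 3, v = 6, w = 1.

(3, 6, 1)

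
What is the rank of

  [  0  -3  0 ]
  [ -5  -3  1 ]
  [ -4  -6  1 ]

rank = 3

ρ1 <=> ρ2
  [ -5  -3  1 ]
  [  0  -3  0 ]
  [ -4  -6  1 ]
ρ1 ← -1/5·ρ1
  [  1  3/5  -1/5 ]
  [  0   -3     0 ]
  [ -4   -6     1 ]
ρ3 ← ρ3 + 4·ρ1
  [ 1    3/5  -1/5 ]
  [ 0     -3     0 ]
  [ 0  -18/5   1/5 ]
ρ2 ← -1/3·ρ2
  [ 1    3/5  -1/5 ]
  [ 0      1     0 ]
  [ 0  -18/5   1/5 ]
ρ3 ← ρ3 + 18/5·ρ2
  [ 1  3/5  -1/5 ]
  [ 0    1     0 ]
  [ 0    0   1/5 ]
ρ3 ← 5·ρ3
  [ 1  3/5  -1/5 ]
  [ 0    1     0 ]
  [ 0    0     1 ]
ρ1 ← ρ1 + 1/5·ρ3
  [ 1  3/5  0 ]
  [ 0    1  0 ]
  [ 0    0  1 ]
ρ1 ← ρ1 − 3/5·ρ2
  [ 1  0  0 ]
  [ 0  1  0 ]
  [ 0  0  1 ]
The reduced form has 3 nonzero rows.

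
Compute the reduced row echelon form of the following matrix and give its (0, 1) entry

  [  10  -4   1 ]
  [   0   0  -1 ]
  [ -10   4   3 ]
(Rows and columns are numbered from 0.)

R1 ← 1/10·R1
R3 ← R3 + 10·R1
R2 ← -1·R2
R3 ← R3 − 4·R2
R1 ← R1 − 1/10·R2

-2/5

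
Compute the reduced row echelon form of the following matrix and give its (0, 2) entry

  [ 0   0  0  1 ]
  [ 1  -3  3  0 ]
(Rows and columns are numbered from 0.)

ρ1 <-> ρ2
  [ 1  -3  3  0 ]
  [ 0   0  0  1 ]

3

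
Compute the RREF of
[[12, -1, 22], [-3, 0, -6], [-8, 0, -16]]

Multiply R1 by 1/12.
  [  1  -1/12  11/6 ]
  [ -3      0    -6 ]
  [ -8      0   -16 ]
Add 3 times R1 to R2.
  [  1  -1/12  11/6 ]
  [  0   -1/4  -1/2 ]
  [ -8      0   -16 ]
Add 8 times R1 to R3.
  [ 1  -1/12  11/6 ]
  [ 0   -1/4  -1/2 ]
  [ 0   -2/3  -4/3 ]
Multiply R2 by -4.
  [ 1  -1/12  11/6 ]
  [ 0      1     2 ]
  [ 0   -2/3  -4/3 ]
Add 2/3 times R2 to R3.
  [ 1  -1/12  11/6 ]
  [ 0      1     2 ]
  [ 0      0     0 ]
Add 1/12 times R2 to R1.
  [ 1  0  2 ]
  [ 0  1  2 ]
  [ 0  0  0 ]

[[1, 0, 2], [0, 1, 2], [0, 0, 0]]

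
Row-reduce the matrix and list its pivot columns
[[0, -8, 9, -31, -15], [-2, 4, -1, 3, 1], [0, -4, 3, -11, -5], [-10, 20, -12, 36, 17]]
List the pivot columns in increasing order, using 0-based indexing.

0, 1, 2, 4

ρ1 <-> ρ2
  [  -2   4   -1    3    1 ]
  [   0  -8    9  -31  -15 ]
  [   0  -4    3  -11   -5 ]
  [ -10  20  -12   36   17 ]
ρ1 → -1/2·ρ1
  [   1  -2  1/2  -3/2  -1/2 ]
  [   0  -8    9   -31   -15 ]
  [   0  -4    3   -11    -5 ]
  [ -10  20  -12    36    17 ]
ρ4 → ρ4 + 10·ρ1
  [ 1  -2  1/2  -3/2  -1/2 ]
  [ 0  -8    9   -31   -15 ]
  [ 0  -4    3   -11    -5 ]
  [ 0   0   -7    21    12 ]
ρ2 → -1/8·ρ2
  [ 1  -2   1/2  -3/2  -1/2 ]
  [ 0   1  -9/8  31/8  15/8 ]
  [ 0  -4     3   -11    -5 ]
  [ 0   0    -7    21    12 ]
ρ3 → ρ3 + 4·ρ2
  [ 1  -2   1/2  -3/2  -1/2 ]
  [ 0   1  -9/8  31/8  15/8 ]
  [ 0   0  -3/2   9/2   5/2 ]
  [ 0   0    -7    21    12 ]
ρ3 → -2/3·ρ3
  [ 1  -2   1/2  -3/2  -1/2 ]
  [ 0   1  -9/8  31/8  15/8 ]
  [ 0   0     1    -3  -5/3 ]
  [ 0   0    -7    21    12 ]
ρ4 → ρ4 + 7·ρ3
  [ 1  -2   1/2  -3/2  -1/2 ]
  [ 0   1  -9/8  31/8  15/8 ]
  [ 0   0     1    -3  -5/3 ]
  [ 0   0     0     0   1/3 ]
ρ4 → 3·ρ4
  [ 1  -2   1/2  -3/2  -1/2 ]
  [ 0   1  -9/8  31/8  15/8 ]
  [ 0   0     1    -3  -5/3 ]
  [ 0   0     0     0     1 ]
ρ3 → ρ3 + 5/3·ρ4
  [ 1  -2   1/2  -3/2  -1/2 ]
  [ 0   1  -9/8  31/8  15/8 ]
  [ 0   0     1    -3     0 ]
  [ 0   0     0     0     1 ]
ρ2 → ρ2 − 15/8·ρ4
  [ 1  -2   1/2  -3/2  -1/2 ]
  [ 0   1  -9/8  31/8     0 ]
  [ 0   0     1    -3     0 ]
  [ 0   0     0     0     1 ]
ρ1 → ρ1 + 1/2·ρ4
  [ 1  -2   1/2  -3/2  0 ]
  [ 0   1  -9/8  31/8  0 ]
  [ 0   0     1    -3  0 ]
  [ 0   0     0     0  1 ]
ρ2 → ρ2 + 9/8·ρ3
  [ 1  -2  1/2  -3/2  0 ]
  [ 0   1    0   1/2  0 ]
  [ 0   0    1    -3  0 ]
  [ 0   0    0     0  1 ]
ρ1 → ρ1 − 1/2·ρ3
  [ 1  -2  0    0  0 ]
  [ 0   1  0  1/2  0 ]
  [ 0   0  1   -3  0 ]
  [ 0   0  0    0  1 ]
ρ1 → ρ1 + 2·ρ2
  [ 1  0  0    1  0 ]
  [ 0  1  0  1/2  0 ]
  [ 0  0  1   -3  0 ]
  [ 0  0  0    0  1 ]
Pivot columns are the columns containing a leading 1.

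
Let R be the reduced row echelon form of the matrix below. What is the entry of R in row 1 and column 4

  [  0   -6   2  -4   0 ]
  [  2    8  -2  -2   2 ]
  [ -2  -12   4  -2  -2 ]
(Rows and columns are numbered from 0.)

0

R1 <=> R2
  [  2    8  -2  -2   2 ]
  [  0   -6   2  -4   0 ]
  [ -2  -12   4  -2  -2 ]
R1 ← 1/2·R1
  [  1    4  -1  -1   1 ]
  [  0   -6   2  -4   0 ]
  [ -2  -12   4  -2  -2 ]
R3 ← R3 + 2·R1
  [ 1   4  -1  -1  1 ]
  [ 0  -6   2  -4  0 ]
  [ 0  -4   2  -4  0 ]
R2 ← -1/6·R2
  [ 1   4    -1   -1  1 ]
  [ 0   1  -1/3  2/3  0 ]
  [ 0  -4     2   -4  0 ]
R3 ← R3 + 4·R2
  [ 1  4    -1    -1  1 ]
  [ 0  1  -1/3   2/3  0 ]
  [ 0  0   2/3  -4/3  0 ]
R3 ← 3/2·R3
  [ 1  4    -1   -1  1 ]
  [ 0  1  -1/3  2/3  0 ]
  [ 0  0     1   -2  0 ]
R2 ← R2 + 1/3·R3
  [ 1  4  -1  -1  1 ]
  [ 0  1   0   0  0 ]
  [ 0  0   1  -2  0 ]
R1 ← R1 + R3
  [ 1  4  0  -3  1 ]
  [ 0  1  0   0  0 ]
  [ 0  0  1  -2  0 ]
R1 ← R1 − 4·R2
  [ 1  0  0  -3  1 ]
  [ 0  1  0   0  0 ]
  [ 0  0  1  -2  0 ]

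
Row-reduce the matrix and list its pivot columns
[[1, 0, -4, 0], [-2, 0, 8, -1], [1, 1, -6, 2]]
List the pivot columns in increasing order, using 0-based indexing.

R2 → R2 + 2·R1
  [ 1  0  -4   0 ]
  [ 0  0   0  -1 ]
  [ 1  1  -6   2 ]
R3 → R3 − R1
  [ 1  0  -4   0 ]
  [ 0  0   0  -1 ]
  [ 0  1  -2   2 ]
R2 <-> R3
  [ 1  0  -4   0 ]
  [ 0  1  -2   2 ]
  [ 0  0   0  -1 ]
R3 → -1·R3
  [ 1  0  -4  0 ]
  [ 0  1  -2  2 ]
  [ 0  0   0  1 ]
R2 → R2 − 2·R3
  [ 1  0  -4  0 ]
  [ 0  1  -2  0 ]
  [ 0  0   0  1 ]
Pivot columns are the columns containing a leading 1.

0, 1, 3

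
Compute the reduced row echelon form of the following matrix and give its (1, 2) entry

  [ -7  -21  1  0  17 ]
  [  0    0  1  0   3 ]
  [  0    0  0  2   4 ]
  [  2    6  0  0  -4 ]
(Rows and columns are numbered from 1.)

3

R1 := -1/7·R1
  [ 1  3  -1/7  0  -17/7 ]
  [ 0  0     1  0      3 ]
  [ 0  0     0  2      4 ]
  [ 2  6     0  0     -4 ]
R4 := R4 − 2·R1
  [ 1  3  -1/7  0  -17/7 ]
  [ 0  0     1  0      3 ]
  [ 0  0     0  2      4 ]
  [ 0  0   2/7  0    6/7 ]
R4 := R4 − 2/7·R2
  [ 1  3  -1/7  0  -17/7 ]
  [ 0  0     1  0      3 ]
  [ 0  0     0  2      4 ]
  [ 0  0     0  0      0 ]
R3 := 1/2·R3
  [ 1  3  -1/7  0  -17/7 ]
  [ 0  0     1  0      3 ]
  [ 0  0     0  1      2 ]
  [ 0  0     0  0      0 ]
R1 := R1 + 1/7·R2
  [ 1  3  0  0  -2 ]
  [ 0  0  1  0   3 ]
  [ 0  0  0  1   2 ]
  [ 0  0  0  0   0 ]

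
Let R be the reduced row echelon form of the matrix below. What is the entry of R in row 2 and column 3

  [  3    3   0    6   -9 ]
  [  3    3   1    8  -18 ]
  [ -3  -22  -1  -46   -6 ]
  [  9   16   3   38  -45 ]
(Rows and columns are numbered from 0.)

R1 := 1/3·R1
  [  1    1   0    2   -3 ]
  [  3    3   1    8  -18 ]
  [ -3  -22  -1  -46   -6 ]
  [  9   16   3   38  -45 ]
R2 := R2 − 3·R1
  [  1    1   0    2   -3 ]
  [  0    0   1    2   -9 ]
  [ -3  -22  -1  -46   -6 ]
  [  9   16   3   38  -45 ]
R3 := R3 + 3·R1
  [ 1    1   0    2   -3 ]
  [ 0    0   1    2   -9 ]
  [ 0  -19  -1  -40  -15 ]
  [ 9   16   3   38  -45 ]
R4 := R4 − 9·R1
  [ 1    1   0    2   -3 ]
  [ 0    0   1    2   -9 ]
  [ 0  -19  -1  -40  -15 ]
  [ 0    7   3   20  -18 ]
R2 <-> R3
  [ 1    1   0    2   -3 ]
  [ 0  -19  -1  -40  -15 ]
  [ 0    0   1    2   -9 ]
  [ 0    7   3   20  -18 ]
R2 := -1/19·R2
  [ 1  1     0      2     -3 ]
  [ 0  1  1/19  40/19  15/19 ]
  [ 0  0     1      2     -9 ]
  [ 0  7     3     20    -18 ]
R4 := R4 − 7·R2
  [ 1  1      0       2       -3 ]
  [ 0  1   1/19   40/19    15/19 ]
  [ 0  0      1       2       -9 ]
  [ 0  0  50/19  100/19  -447/19 ]
R4 := R4 − 50/19·R3
  [ 1  1     0      2     -3 ]
  [ 0  1  1/19  40/19  15/19 ]
  [ 0  0     1      2     -9 ]
  [ 0  0     0      0   3/19 ]
R4 := 19/3·R4
  [ 1  1     0      2     -3 ]
  [ 0  1  1/19  40/19  15/19 ]
  [ 0  0     1      2     -9 ]
  [ 0  0     0      0      1 ]
R3 := R3 + 9·R4
  [ 1  1     0      2     -3 ]
  [ 0  1  1/19  40/19  15/19 ]
  [ 0  0     1      2      0 ]
  [ 0  0     0      0      1 ]
R2 := R2 − 15/19·R4
  [ 1  1     0      2  -3 ]
  [ 0  1  1/19  40/19   0 ]
  [ 0  0     1      2   0 ]
  [ 0  0     0      0   1 ]
R1 := R1 + 3·R4
  [ 1  1     0      2  0 ]
  [ 0  1  1/19  40/19  0 ]
  [ 0  0     1      2  0 ]
  [ 0  0     0      0  1 ]
R2 := R2 − 1/19·R3
  [ 1  1  0  2  0 ]
  [ 0  1  0  2  0 ]
  [ 0  0  1  2  0 ]
  [ 0  0  0  0  1 ]
R1 := R1 − R2
  [ 1  0  0  0  0 ]
  [ 0  1  0  2  0 ]
  [ 0  0  1  2  0 ]
  [ 0  0  0  0  1 ]

2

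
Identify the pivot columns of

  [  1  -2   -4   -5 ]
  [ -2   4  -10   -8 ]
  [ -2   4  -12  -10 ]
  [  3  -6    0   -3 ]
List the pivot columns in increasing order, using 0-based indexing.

R2 -> R2 + 2·R1
R3 -> R3 + 2·R1
R4 -> R4 − 3·R1
R2 -> -1/18·R2
R3 -> R3 + 20·R2
R4 -> R4 − 12·R2
R1 -> R1 + 4·R2
Pivot columns are the columns containing a leading 1.

0, 2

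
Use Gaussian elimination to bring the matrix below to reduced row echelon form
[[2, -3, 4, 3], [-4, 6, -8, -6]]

r1 → 1/2·r1
  [  1  -3/2   2  3/2 ]
  [ -4     6  -8   -6 ]
r2 → r2 + 4·r1
  [ 1  -3/2  2  3/2 ]
  [ 0     0  0    0 ]

[[1, -3/2, 2, 3/2], [0, 0, 0, 0]]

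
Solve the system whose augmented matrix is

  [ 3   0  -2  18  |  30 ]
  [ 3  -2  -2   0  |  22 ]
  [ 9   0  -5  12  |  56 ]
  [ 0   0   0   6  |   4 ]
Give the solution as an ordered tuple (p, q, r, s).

R1 ← 1/3·R1
  [ 1   0  -2/3   6  |  10 ]
  [ 3  -2    -2   0  |  22 ]
  [ 9   0    -5  12  |  56 ]
  [ 0   0     0   6  |   4 ]
R2 ← R2 − 3·R1
  [ 1   0  -2/3    6  |  10 ]
  [ 0  -2     0  -18  |  -8 ]
  [ 9   0    -5   12  |  56 ]
  [ 0   0     0    6  |   4 ]
R3 ← R3 − 9·R1
  [ 1   0  -2/3    6  |   10 ]
  [ 0  -2     0  -18  |   -8 ]
  [ 0   0     1  -42  |  -34 ]
  [ 0   0     0    6  |    4 ]
R2 ← -1/2·R2
  [ 1  0  -2/3    6  |   10 ]
  [ 0  1     0    9  |    4 ]
  [ 0  0     1  -42  |  -34 ]
  [ 0  0     0    6  |    4 ]
R4 ← 1/6·R4
  [ 1  0  -2/3    6  |   10 ]
  [ 0  1     0    9  |    4 ]
  [ 0  0     1  -42  |  -34 ]
  [ 0  0     0    1  |  2/3 ]
R3 ← R3 + 42·R4
  [ 1  0  -2/3  6  |   10 ]
  [ 0  1     0  9  |    4 ]
  [ 0  0     1  0  |   -6 ]
  [ 0  0     0  1  |  2/3 ]
R2 ← R2 − 9·R4
  [ 1  0  -2/3  6  |   10 ]
  [ 0  1     0  0  |   -2 ]
  [ 0  0     1  0  |   -6 ]
  [ 0  0     0  1  |  2/3 ]
R1 ← R1 − 6·R4
  [ 1  0  -2/3  0  |    6 ]
  [ 0  1     0  0  |   -2 ]
  [ 0  0     1  0  |   -6 ]
  [ 0  0     0  1  |  2/3 ]
R1 ← R1 + 2/3·R3
  [ 1  0  0  0  |    2 ]
  [ 0  1  0  0  |   -2 ]
  [ 0  0  1  0  |   -6 ]
  [ 0  0  0  1  |  2/3 ]
Reading off the last column: p = 2, q = -2, r = -6, s = 2/3.

(2, -2, -6, 2/3)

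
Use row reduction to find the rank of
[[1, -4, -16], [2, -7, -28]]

r2 ← r2 − 2·r1
  [ 1  -4  -16 ]
  [ 0   1    4 ]
r1 ← r1 + 4·r2
  [ 1  0  0 ]
  [ 0  1  4 ]
The reduced form has 2 nonzero rows.

rank = 2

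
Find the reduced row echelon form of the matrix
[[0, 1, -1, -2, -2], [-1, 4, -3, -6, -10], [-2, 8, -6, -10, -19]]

R1 <-> R2
R1 ← -1·R1
R3 ← R3 + 2·R1
R3 ← 1/2·R3
R2 ← R2 + 2·R3
R1 ← R1 − 6·R3
R1 ← R1 + 4·R2

[[1, 0, -1, 0, 3], [0, 1, -1, 0, -1], [0, 0, 0, 1, 1/2]]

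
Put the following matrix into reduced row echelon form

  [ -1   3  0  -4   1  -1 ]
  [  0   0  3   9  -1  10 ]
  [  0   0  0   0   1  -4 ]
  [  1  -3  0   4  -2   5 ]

Multiply R1 by -1.
  [ 1  -3  0  4  -1   1 ]
  [ 0   0  3  9  -1  10 ]
  [ 0   0  0  0   1  -4 ]
  [ 1  -3  0  4  -2   5 ]
Subtract R1 from R4.
  [ 1  -3  0  4  -1   1 ]
  [ 0   0  3  9  -1  10 ]
  [ 0   0  0  0   1  -4 ]
  [ 0   0  0  0  -1   4 ]
Multiply R2 by 1/3.
  [ 1  -3  0  4    -1     1 ]
  [ 0   0  1  3  -1/3  10/3 ]
  [ 0   0  0  0     1    -4 ]
  [ 0   0  0  0    -1     4 ]
Add R3 to R4.
  [ 1  -3  0  4    -1     1 ]
  [ 0   0  1  3  -1/3  10/3 ]
  [ 0   0  0  0     1    -4 ]
  [ 0   0  0  0     0     0 ]
Add 1/3 times R3 to R2.
  [ 1  -3  0  4  -1   1 ]
  [ 0   0  1  3   0   2 ]
  [ 0   0  0  0   1  -4 ]
  [ 0   0  0  0   0   0 ]
Add R3 to R1.
  [ 1  -3  0  4  0  -3 ]
  [ 0   0  1  3  0   2 ]
  [ 0   0  0  0  1  -4 ]
  [ 0   0  0  0  0   0 ]

[[1, -3, 0, 4, 0, -3], [0, 0, 1, 3, 0, 2], [0, 0, 0, 0, 1, -4], [0, 0, 0, 0, 0, 0]]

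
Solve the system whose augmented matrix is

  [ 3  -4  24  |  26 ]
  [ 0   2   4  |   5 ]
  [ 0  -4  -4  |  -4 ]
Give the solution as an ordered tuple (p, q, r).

(-4, -1/2, 3/2)

Multiply R1 by 1/3.
  [ 1  -4/3   8  |  26/3 ]
  [ 0     2   4  |     5 ]
  [ 0    -4  -4  |    -4 ]
Multiply R2 by 1/2.
  [ 1  -4/3   8  |  26/3 ]
  [ 0     1   2  |   5/2 ]
  [ 0    -4  -4  |    -4 ]
Add 4 times R2 to R3.
  [ 1  -4/3  8  |  26/3 ]
  [ 0     1  2  |   5/2 ]
  [ 0     0  4  |     6 ]
Multiply R3 by 1/4.
  [ 1  -4/3  8  |  26/3 ]
  [ 0     1  2  |   5/2 ]
  [ 0     0  1  |   3/2 ]
Subtract 2 times R3 from R2.
  [ 1  -4/3  8  |  26/3 ]
  [ 0     1  0  |  -1/2 ]
  [ 0     0  1  |   3/2 ]
Subtract 8 times R3 from R1.
  [ 1  -4/3  0  |  -10/3 ]
  [ 0     1  0  |   -1/2 ]
  [ 0     0  1  |    3/2 ]
Add 4/3 times R2 to R1.
  [ 1  0  0  |    -4 ]
  [ 0  1  0  |  -1/2 ]
  [ 0  0  1  |   3/2 ]
Reading off the last column: p = -4, q = -1/2, r = 3/2.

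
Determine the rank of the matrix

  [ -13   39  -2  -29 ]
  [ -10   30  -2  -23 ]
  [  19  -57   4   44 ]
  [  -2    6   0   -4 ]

r1 := -1/13·r1
r2 := r2 + 10·r1
r3 := r3 − 19·r1
r4 := r4 + 2·r1
r2 := -13/6·r2
r3 := r3 − 14/13·r2
r4 := r4 − 4/13·r2
r1 := r1 − 2/13·r2
The reduced form has 2 nonzero rows.

rank = 2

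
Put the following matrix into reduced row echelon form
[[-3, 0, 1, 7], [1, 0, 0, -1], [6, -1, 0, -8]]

[[1, 0, 0, -1], [0, 1, 0, 2], [0, 0, 1, 4]]

ρ1 ← -1/3·ρ1
  [ 1   0  -1/3  -7/3 ]
  [ 1   0     0    -1 ]
  [ 6  -1     0    -8 ]
ρ2 ← ρ2 − ρ1
  [ 1   0  -1/3  -7/3 ]
  [ 0   0   1/3   4/3 ]
  [ 6  -1     0    -8 ]
ρ3 ← ρ3 − 6·ρ1
  [ 1   0  -1/3  -7/3 ]
  [ 0   0   1/3   4/3 ]
  [ 0  -1     2     6 ]
ρ2 ↔ ρ3
  [ 1   0  -1/3  -7/3 ]
  [ 0  -1     2     6 ]
  [ 0   0   1/3   4/3 ]
ρ2 ← -1·ρ2
  [ 1  0  -1/3  -7/3 ]
  [ 0  1    -2    -6 ]
  [ 0  0   1/3   4/3 ]
ρ3 ← 3·ρ3
  [ 1  0  -1/3  -7/3 ]
  [ 0  1    -2    -6 ]
  [ 0  0     1     4 ]
ρ2 ← ρ2 + 2·ρ3
  [ 1  0  -1/3  -7/3 ]
  [ 0  1     0     2 ]
  [ 0  0     1     4 ]
ρ1 ← ρ1 + 1/3·ρ3
  [ 1  0  0  -1 ]
  [ 0  1  0   2 ]
  [ 0  0  1   4 ]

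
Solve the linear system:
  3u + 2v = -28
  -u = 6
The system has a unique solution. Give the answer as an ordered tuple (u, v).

Form the augmented matrix and row-reduce:
  [  3  2  |  -28 ]
  [ -1  0  |    6 ]
Multiply r1 by 1/3.
  [  1  2/3  |  -28/3 ]
  [ -1    0  |      6 ]
Add r1 to r2.
  [ 1  2/3  |  -28/3 ]
  [ 0  2/3  |  -10/3 ]
Multiply r2 by 3/2.
  [ 1  2/3  |  -28/3 ]
  [ 0    1  |     -5 ]
Subtract 2/3 times r2 from r1.
  [ 1  0  |  -6 ]
  [ 0  1  |  -5 ]
Reading off the last column: u = -6, v = -5.

(-6, -5)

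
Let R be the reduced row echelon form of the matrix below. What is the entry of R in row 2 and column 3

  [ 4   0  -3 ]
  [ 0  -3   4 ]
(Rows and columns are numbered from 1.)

R1 → 1/4·R1
  [ 1   0  -3/4 ]
  [ 0  -3     4 ]
R2 → -1/3·R2
  [ 1  0  -3/4 ]
  [ 0  1  -4/3 ]

-4/3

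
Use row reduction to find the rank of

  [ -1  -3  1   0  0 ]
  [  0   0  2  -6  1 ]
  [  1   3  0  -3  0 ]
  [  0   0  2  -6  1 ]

rank = 3

R1 -> -1·R1
R3 -> R3 − R1
R2 -> 1/2·R2
R3 -> R3 − R2
R4 -> R4 − 2·R2
R3 -> -2·R3
R2 -> R2 − 1/2·R3
R1 -> R1 + R2
The reduced form has 3 nonzero rows.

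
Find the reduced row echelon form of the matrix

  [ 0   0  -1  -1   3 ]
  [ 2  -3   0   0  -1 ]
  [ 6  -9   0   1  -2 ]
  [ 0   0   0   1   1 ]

r1 <=> r2
  [ 2  -3   0   0  -1 ]
  [ 0   0  -1  -1   3 ]
  [ 6  -9   0   1  -2 ]
  [ 0   0   0   1   1 ]
r1 → 1/2·r1
  [ 1  -3/2   0   0  -1/2 ]
  [ 0     0  -1  -1     3 ]
  [ 6    -9   0   1    -2 ]
  [ 0     0   0   1     1 ]
r3 → r3 − 6·r1
  [ 1  -3/2   0   0  -1/2 ]
  [ 0     0  -1  -1     3 ]
  [ 0     0   0   1     1 ]
  [ 0     0   0   1     1 ]
r2 → -1·r2
  [ 1  -3/2  0  0  -1/2 ]
  [ 0     0  1  1    -3 ]
  [ 0     0  0  1     1 ]
  [ 0     0  0  1     1 ]
r4 → r4 − r3
  [ 1  -3/2  0  0  -1/2 ]
  [ 0     0  1  1    -3 ]
  [ 0     0  0  1     1 ]
  [ 0     0  0  0     0 ]
r2 → r2 − r3
  [ 1  -3/2  0  0  -1/2 ]
  [ 0     0  1  0    -4 ]
  [ 0     0  0  1     1 ]
  [ 0     0  0  0     0 ]

[[1, -3/2, 0, 0, -1/2], [0, 0, 1, 0, -4], [0, 0, 0, 1, 1], [0, 0, 0, 0, 0]]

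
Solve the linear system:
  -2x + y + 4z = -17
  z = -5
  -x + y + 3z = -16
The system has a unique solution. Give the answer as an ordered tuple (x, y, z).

Form the augmented matrix and row-reduce:
  [ -2  1  4  |  -17 ]
  [  0  0  1  |   -5 ]
  [ -1  1  3  |  -16 ]
Multiply r1 by -1/2.
Add r1 to r3.
Swap r2 and r3.
Multiply r2 by 2.
Subtract 2 times r3 from r2.
Add 2 times r3 to r1.
Add 1/2 times r2 to r1.
Reading off the last column: x = -4, y = -5, z = -5.

(-4, -5, -5)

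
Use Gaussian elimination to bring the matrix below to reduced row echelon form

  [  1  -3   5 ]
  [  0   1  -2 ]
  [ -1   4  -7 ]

[[1, 0, -1], [0, 1, -2], [0, 0, 0]]

ρ3 -> ρ3 + ρ1
ρ3 -> ρ3 − ρ2
ρ1 -> ρ1 + 3·ρ2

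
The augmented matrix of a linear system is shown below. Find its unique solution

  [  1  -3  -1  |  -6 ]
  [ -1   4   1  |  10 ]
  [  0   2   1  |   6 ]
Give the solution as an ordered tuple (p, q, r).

Add R1 to R2.
  [ 1  -3  -1  |  -6 ]
  [ 0   1   0  |   4 ]
  [ 0   2   1  |   6 ]
Subtract 2 times R2 from R3.
  [ 1  -3  -1  |  -6 ]
  [ 0   1   0  |   4 ]
  [ 0   0   1  |  -2 ]
Add R3 to R1.
  [ 1  -3  0  |  -8 ]
  [ 0   1  0  |   4 ]
  [ 0   0  1  |  -2 ]
Add 3 times R2 to R1.
  [ 1  0  0  |   4 ]
  [ 0  1  0  |   4 ]
  [ 0  0  1  |  -2 ]
Reading off the last column: p = 4, q = 4, r = -2.

(4, 4, -2)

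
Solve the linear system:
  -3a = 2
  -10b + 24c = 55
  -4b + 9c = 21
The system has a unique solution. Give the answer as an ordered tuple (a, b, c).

(-2/3, -3/2, 5/3)

Form the augmented matrix and row-reduce:
  [ -3    0   0  |   2 ]
  [  0  -10  24  |  55 ]
  [  0   -4   9  |  21 ]
R1 := -1/3·R1
  [ 1    0   0  |  -2/3 ]
  [ 0  -10  24  |    55 ]
  [ 0   -4   9  |    21 ]
R2 := -1/10·R2
  [ 1   0      0  |   -2/3 ]
  [ 0   1  -12/5  |  -11/2 ]
  [ 0  -4      9  |     21 ]
R3 := R3 + 4·R2
  [ 1  0      0  |   -2/3 ]
  [ 0  1  -12/5  |  -11/2 ]
  [ 0  0   -3/5  |     -1 ]
R3 := -5/3·R3
  [ 1  0      0  |   -2/3 ]
  [ 0  1  -12/5  |  -11/2 ]
  [ 0  0      1  |    5/3 ]
R2 := R2 + 12/5·R3
  [ 1  0  0  |  -2/3 ]
  [ 0  1  0  |  -3/2 ]
  [ 0  0  1  |   5/3 ]
Reading off the last column: a = -2/3, b = -3/2, c = 5/3.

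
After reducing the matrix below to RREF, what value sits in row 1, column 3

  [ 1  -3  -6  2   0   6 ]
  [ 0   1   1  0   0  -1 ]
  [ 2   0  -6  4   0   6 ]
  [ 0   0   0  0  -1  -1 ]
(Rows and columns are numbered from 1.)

R3 -> R3 − 2·R1
R3 -> R3 − 6·R2
R3 <=> R4
R3 -> -1·R3
R1 -> R1 + 3·R2

-3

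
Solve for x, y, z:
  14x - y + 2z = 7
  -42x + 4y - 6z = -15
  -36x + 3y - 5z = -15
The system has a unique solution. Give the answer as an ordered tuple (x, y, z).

(1/2, 6, 3)

Form the augmented matrix and row-reduce:
  [  14  -1   2  |    7 ]
  [ -42   4  -6  |  -15 ]
  [ -36   3  -5  |  -15 ]
R1 ← 1/14·R1
  [   1  -1/14  1/7  |  1/2 ]
  [ -42      4   -6  |  -15 ]
  [ -36      3   -5  |  -15 ]
R2 ← R2 + 42·R1
  [   1  -1/14  1/7  |  1/2 ]
  [   0      1    0  |    6 ]
  [ -36      3   -5  |  -15 ]
R3 ← R3 + 36·R1
  [ 1  -1/14  1/7  |  1/2 ]
  [ 0      1    0  |    6 ]
  [ 0    3/7  1/7  |    3 ]
R3 ← R3 − 3/7·R2
  [ 1  -1/14  1/7  |  1/2 ]
  [ 0      1    0  |    6 ]
  [ 0      0  1/7  |  3/7 ]
R3 ← 7·R3
  [ 1  -1/14  1/7  |  1/2 ]
  [ 0      1    0  |    6 ]
  [ 0      0    1  |    3 ]
R1 ← R1 − 1/7·R3
  [ 1  -1/14  0  |  1/14 ]
  [ 0      1  0  |     6 ]
  [ 0      0  1  |     3 ]
R1 ← R1 + 1/14·R2
  [ 1  0  0  |  1/2 ]
  [ 0  1  0  |    6 ]
  [ 0  0  1  |    3 ]
Reading off the last column: x = 1/2, y = 6, z = 3.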